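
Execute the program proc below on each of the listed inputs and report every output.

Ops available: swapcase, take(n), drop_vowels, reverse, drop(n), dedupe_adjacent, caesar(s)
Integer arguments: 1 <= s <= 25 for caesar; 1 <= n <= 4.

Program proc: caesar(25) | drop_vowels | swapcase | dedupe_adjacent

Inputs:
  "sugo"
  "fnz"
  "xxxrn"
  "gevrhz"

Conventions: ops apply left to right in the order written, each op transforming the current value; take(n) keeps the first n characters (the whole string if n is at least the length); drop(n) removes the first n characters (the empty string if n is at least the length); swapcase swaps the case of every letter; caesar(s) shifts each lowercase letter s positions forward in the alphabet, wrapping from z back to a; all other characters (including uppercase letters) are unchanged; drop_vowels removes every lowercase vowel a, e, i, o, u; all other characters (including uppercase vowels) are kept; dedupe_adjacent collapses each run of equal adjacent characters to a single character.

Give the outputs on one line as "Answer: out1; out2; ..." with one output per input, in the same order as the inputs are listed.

Execution, op by op:
  "sugo" -> "rtfn" -> "rtfn" -> "RTFN" -> "RTFN"
  "fnz" -> "emy" -> "my" -> "MY" -> "MY"
  "xxxrn" -> "wwwqm" -> "wwwqm" -> "WWWQM" -> "WQM"
  "gevrhz" -> "fduqgy" -> "fdqgy" -> "FDQGY" -> "FDQGY"

"RTFN"; "MY"; "WQM"; "FDQGY"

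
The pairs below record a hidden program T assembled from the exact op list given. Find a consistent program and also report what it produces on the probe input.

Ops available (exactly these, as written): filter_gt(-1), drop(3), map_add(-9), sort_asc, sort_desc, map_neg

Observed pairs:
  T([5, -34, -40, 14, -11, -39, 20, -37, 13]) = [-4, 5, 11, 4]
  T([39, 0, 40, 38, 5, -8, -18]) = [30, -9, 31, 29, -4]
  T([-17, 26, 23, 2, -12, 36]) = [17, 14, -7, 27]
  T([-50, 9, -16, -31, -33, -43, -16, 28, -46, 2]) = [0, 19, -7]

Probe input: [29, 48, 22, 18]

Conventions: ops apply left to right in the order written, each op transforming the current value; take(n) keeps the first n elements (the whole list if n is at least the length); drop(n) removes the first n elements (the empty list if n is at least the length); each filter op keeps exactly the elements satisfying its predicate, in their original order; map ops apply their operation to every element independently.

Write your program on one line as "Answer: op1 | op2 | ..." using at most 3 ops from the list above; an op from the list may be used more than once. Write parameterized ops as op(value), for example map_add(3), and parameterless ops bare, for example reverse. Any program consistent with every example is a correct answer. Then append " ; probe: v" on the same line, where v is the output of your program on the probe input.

filter_gt(-1) | map_add(-9) ; probe: [20, 39, 13, 9]

Check, running the answer program on each example:
  [5, -34, -40, 14, -11, -39, 20, -37, 13] -> [5, 14, 20, 13] -> [-4, 5, 11, 4]
  [39, 0, 40, 38, 5, -8, -18] -> [39, 0, 40, 38, 5] -> [30, -9, 31, 29, -4]
  [-17, 26, 23, 2, -12, 36] -> [26, 23, 2, 36] -> [17, 14, -7, 27]
  [-50, 9, -16, -31, -33, -43, -16, 28, -46, 2] -> [9, 28, 2] -> [0, 19, -7]
  probe: [29, 48, 22, 18] -> [29, 48, 22, 18] -> [20, 39, 13, 9]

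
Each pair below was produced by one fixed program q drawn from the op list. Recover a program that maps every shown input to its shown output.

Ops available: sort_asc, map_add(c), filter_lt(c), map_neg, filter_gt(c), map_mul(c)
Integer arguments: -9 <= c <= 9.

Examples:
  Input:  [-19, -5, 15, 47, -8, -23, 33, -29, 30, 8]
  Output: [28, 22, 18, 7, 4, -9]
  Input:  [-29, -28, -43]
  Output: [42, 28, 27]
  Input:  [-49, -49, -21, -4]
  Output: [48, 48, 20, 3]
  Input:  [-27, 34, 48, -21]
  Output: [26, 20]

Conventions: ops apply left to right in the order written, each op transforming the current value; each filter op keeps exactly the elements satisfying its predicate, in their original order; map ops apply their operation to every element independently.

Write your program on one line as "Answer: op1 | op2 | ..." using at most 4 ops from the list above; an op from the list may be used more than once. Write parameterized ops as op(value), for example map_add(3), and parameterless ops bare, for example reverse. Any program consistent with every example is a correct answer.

sort_asc | filter_lt(9) | map_neg | map_add(-1)

Check, running the answer program on each example:
  [-19, -5, 15, 47, -8, -23, 33, -29, 30, 8] -> [-29, -23, -19, -8, -5, 8, 15, 30, 33, 47] -> [-29, -23, -19, -8, -5, 8] -> [29, 23, 19, 8, 5, -8] -> [28, 22, 18, 7, 4, -9]
  [-29, -28, -43] -> [-43, -29, -28] -> [-43, -29, -28] -> [43, 29, 28] -> [42, 28, 27]
  [-49, -49, -21, -4] -> [-49, -49, -21, -4] -> [-49, -49, -21, -4] -> [49, 49, 21, 4] -> [48, 48, 20, 3]
  [-27, 34, 48, -21] -> [-27, -21, 34, 48] -> [-27, -21] -> [27, 21] -> [26, 20]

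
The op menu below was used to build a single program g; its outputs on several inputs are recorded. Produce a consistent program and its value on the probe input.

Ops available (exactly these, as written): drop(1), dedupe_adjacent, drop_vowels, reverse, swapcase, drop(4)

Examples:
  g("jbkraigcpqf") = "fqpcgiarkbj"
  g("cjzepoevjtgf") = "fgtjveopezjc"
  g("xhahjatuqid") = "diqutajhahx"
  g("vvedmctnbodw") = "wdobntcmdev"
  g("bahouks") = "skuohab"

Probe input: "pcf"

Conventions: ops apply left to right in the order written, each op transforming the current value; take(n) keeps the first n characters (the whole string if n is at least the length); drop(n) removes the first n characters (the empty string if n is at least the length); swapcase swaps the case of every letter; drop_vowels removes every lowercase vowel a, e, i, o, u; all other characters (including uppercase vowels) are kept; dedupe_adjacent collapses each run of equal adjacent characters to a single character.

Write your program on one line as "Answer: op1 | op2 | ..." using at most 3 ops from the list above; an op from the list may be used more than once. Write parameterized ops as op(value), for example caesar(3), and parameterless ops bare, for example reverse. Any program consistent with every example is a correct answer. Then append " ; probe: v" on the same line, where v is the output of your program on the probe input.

dedupe_adjacent | reverse ; probe: "fcp"

Check, running the answer program on each example:
  "jbkraigcpqf" -> "jbkraigcpqf" -> "fqpcgiarkbj"
  "cjzepoevjtgf" -> "cjzepoevjtgf" -> "fgtjveopezjc"
  "xhahjatuqid" -> "xhahjatuqid" -> "diqutajhahx"
  "vvedmctnbodw" -> "vedmctnbodw" -> "wdobntcmdev"
  "bahouks" -> "bahouks" -> "skuohab"
  probe: "pcf" -> "pcf" -> "fcp"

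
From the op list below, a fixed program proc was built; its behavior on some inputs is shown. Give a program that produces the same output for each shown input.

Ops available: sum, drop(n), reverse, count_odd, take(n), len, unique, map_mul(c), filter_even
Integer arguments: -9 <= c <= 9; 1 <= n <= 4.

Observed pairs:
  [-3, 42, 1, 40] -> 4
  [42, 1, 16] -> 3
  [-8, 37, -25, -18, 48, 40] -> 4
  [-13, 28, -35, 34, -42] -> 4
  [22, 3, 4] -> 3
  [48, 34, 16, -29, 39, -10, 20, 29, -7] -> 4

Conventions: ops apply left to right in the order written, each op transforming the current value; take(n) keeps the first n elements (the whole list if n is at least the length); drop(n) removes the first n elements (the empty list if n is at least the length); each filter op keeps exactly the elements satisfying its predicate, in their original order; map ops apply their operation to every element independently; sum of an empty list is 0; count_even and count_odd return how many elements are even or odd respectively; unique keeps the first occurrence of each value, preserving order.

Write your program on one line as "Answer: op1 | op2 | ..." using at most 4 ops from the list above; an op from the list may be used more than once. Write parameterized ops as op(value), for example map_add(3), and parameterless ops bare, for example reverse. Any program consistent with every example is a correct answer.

take(4) | reverse | len

Check, running the answer program on each example:
  [-3, 42, 1, 40] -> [-3, 42, 1, 40] -> [40, 1, 42, -3] -> 4
  [42, 1, 16] -> [42, 1, 16] -> [16, 1, 42] -> 3
  [-8, 37, -25, -18, 48, 40] -> [-8, 37, -25, -18] -> [-18, -25, 37, -8] -> 4
  [-13, 28, -35, 34, -42] -> [-13, 28, -35, 34] -> [34, -35, 28, -13] -> 4
  [22, 3, 4] -> [22, 3, 4] -> [4, 3, 22] -> 3
  [48, 34, 16, -29, 39, -10, 20, 29, -7] -> [48, 34, 16, -29] -> [-29, 16, 34, 48] -> 4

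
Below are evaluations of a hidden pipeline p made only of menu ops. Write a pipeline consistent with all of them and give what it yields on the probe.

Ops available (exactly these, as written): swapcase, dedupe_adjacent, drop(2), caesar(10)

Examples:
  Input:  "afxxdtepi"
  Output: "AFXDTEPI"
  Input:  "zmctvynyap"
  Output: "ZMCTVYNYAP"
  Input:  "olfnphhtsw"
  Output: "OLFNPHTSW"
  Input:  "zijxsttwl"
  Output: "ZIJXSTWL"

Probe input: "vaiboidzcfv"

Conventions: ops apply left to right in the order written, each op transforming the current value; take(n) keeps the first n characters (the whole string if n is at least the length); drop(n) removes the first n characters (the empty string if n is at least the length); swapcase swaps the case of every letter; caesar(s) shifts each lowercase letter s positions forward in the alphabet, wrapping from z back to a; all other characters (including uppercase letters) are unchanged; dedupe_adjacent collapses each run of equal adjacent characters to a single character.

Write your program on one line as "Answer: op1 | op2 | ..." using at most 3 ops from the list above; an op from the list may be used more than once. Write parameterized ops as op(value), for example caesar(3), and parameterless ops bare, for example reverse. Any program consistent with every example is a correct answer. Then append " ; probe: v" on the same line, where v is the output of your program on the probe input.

swapcase | dedupe_adjacent ; probe: "VAIBOIDZCFV"

Check, running the answer program on each example:
  "afxxdtepi" -> "AFXXDTEPI" -> "AFXDTEPI"
  "zmctvynyap" -> "ZMCTVYNYAP" -> "ZMCTVYNYAP"
  "olfnphhtsw" -> "OLFNPHHTSW" -> "OLFNPHTSW"
  "zijxsttwl" -> "ZIJXSTTWL" -> "ZIJXSTWL"
  probe: "vaiboidzcfv" -> "VAIBOIDZCFV" -> "VAIBOIDZCFV"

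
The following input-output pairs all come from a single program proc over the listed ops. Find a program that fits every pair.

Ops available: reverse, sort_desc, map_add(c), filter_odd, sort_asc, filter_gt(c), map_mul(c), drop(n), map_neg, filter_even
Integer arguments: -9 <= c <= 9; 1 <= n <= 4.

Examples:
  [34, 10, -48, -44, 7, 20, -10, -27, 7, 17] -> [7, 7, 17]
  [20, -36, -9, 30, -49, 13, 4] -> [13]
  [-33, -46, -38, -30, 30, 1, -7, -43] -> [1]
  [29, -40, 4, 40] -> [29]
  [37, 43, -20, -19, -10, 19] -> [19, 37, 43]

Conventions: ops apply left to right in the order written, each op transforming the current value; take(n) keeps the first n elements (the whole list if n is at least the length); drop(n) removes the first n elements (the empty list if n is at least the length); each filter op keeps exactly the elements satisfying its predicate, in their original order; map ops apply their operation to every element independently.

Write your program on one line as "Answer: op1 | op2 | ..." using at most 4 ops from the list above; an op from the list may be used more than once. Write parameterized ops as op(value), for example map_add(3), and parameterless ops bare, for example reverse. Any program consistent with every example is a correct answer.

filter_gt(-4) | sort_desc | filter_odd | sort_asc

Check, running the answer program on each example:
  [34, 10, -48, -44, 7, 20, -10, -27, 7, 17] -> [34, 10, 7, 20, 7, 17] -> [34, 20, 17, 10, 7, 7] -> [17, 7, 7] -> [7, 7, 17]
  [20, -36, -9, 30, -49, 13, 4] -> [20, 30, 13, 4] -> [30, 20, 13, 4] -> [13] -> [13]
  [-33, -46, -38, -30, 30, 1, -7, -43] -> [30, 1] -> [30, 1] -> [1] -> [1]
  [29, -40, 4, 40] -> [29, 4, 40] -> [40, 29, 4] -> [29] -> [29]
  [37, 43, -20, -19, -10, 19] -> [37, 43, 19] -> [43, 37, 19] -> [43, 37, 19] -> [19, 37, 43]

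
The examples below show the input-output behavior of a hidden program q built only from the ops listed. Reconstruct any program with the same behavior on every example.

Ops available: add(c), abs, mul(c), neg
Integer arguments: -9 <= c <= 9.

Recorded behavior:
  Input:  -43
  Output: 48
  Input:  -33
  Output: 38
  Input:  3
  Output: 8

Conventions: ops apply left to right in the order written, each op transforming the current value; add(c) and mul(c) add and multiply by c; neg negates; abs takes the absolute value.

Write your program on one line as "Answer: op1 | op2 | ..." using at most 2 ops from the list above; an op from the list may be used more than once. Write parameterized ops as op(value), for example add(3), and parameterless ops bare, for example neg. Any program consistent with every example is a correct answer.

abs | add(5)

Check, running the answer program on each example:
  -43 -> 43 -> 48
  -33 -> 33 -> 38
  3 -> 3 -> 8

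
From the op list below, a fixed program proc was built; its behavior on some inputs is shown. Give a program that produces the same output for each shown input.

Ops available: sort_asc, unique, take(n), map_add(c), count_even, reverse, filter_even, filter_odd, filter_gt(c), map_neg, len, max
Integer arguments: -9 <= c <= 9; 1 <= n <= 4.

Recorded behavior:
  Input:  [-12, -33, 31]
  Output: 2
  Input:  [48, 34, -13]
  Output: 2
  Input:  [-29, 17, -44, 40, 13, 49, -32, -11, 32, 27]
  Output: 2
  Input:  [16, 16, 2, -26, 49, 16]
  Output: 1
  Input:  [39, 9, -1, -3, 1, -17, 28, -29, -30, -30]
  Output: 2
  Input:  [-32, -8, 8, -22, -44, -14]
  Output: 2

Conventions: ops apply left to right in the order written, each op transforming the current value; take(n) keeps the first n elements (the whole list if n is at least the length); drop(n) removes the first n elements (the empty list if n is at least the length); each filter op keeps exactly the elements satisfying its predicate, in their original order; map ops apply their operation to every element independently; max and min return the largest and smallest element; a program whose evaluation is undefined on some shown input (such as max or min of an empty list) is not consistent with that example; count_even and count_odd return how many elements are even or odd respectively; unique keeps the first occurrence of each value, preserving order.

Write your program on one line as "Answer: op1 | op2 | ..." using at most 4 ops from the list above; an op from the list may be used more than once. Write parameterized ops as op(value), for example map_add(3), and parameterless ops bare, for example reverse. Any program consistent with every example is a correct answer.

take(2) | unique | len

Check, running the answer program on each example:
  [-12, -33, 31] -> [-12, -33] -> [-12, -33] -> 2
  [48, 34, -13] -> [48, 34] -> [48, 34] -> 2
  [-29, 17, -44, 40, 13, 49, -32, -11, 32, 27] -> [-29, 17] -> [-29, 17] -> 2
  [16, 16, 2, -26, 49, 16] -> [16, 16] -> [16] -> 1
  [39, 9, -1, -3, 1, -17, 28, -29, -30, -30] -> [39, 9] -> [39, 9] -> 2
  [-32, -8, 8, -22, -44, -14] -> [-32, -8] -> [-32, -8] -> 2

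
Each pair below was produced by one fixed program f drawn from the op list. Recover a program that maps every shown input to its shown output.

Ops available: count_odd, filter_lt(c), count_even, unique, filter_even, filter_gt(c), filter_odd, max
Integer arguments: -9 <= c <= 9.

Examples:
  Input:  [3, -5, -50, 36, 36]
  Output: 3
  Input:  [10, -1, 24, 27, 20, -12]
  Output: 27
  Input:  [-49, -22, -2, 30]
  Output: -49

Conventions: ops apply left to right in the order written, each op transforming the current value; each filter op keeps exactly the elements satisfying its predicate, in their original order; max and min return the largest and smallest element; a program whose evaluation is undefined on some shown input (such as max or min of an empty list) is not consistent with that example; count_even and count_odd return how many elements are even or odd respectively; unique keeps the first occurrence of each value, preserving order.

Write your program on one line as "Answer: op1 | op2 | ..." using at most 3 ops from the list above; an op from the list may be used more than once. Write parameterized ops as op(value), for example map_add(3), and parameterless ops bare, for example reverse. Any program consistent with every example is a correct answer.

filter_odd | max

Check, running the answer program on each example:
  [3, -5, -50, 36, 36] -> [3, -5] -> 3
  [10, -1, 24, 27, 20, -12] -> [-1, 27] -> 27
  [-49, -22, -2, 30] -> [-49] -> -49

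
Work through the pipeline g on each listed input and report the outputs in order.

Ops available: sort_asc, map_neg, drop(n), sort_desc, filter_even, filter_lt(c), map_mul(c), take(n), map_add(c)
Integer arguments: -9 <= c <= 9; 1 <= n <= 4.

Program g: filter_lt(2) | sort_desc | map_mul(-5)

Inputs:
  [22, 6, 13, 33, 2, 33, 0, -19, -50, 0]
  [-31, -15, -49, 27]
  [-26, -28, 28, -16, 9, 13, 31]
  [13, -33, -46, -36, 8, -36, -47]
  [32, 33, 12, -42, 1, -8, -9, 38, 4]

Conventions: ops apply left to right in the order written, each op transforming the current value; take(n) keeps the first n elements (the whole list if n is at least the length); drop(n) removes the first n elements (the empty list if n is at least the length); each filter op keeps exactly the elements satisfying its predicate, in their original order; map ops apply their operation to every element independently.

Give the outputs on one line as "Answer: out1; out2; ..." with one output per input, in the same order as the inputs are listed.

[0, 0, 95, 250]; [75, 155, 245]; [80, 130, 140]; [165, 180, 180, 230, 235]; [-5, 40, 45, 210]

Execution, op by op:
  [22, 6, 13, 33, 2, 33, 0, -19, -50, 0] -> [0, -19, -50, 0] -> [0, 0, -19, -50] -> [0, 0, 95, 250]
  [-31, -15, -49, 27] -> [-31, -15, -49] -> [-15, -31, -49] -> [75, 155, 245]
  [-26, -28, 28, -16, 9, 13, 31] -> [-26, -28, -16] -> [-16, -26, -28] -> [80, 130, 140]
  [13, -33, -46, -36, 8, -36, -47] -> [-33, -46, -36, -36, -47] -> [-33, -36, -36, -46, -47] -> [165, 180, 180, 230, 235]
  [32, 33, 12, -42, 1, -8, -9, 38, 4] -> [-42, 1, -8, -9] -> [1, -8, -9, -42] -> [-5, 40, 45, 210]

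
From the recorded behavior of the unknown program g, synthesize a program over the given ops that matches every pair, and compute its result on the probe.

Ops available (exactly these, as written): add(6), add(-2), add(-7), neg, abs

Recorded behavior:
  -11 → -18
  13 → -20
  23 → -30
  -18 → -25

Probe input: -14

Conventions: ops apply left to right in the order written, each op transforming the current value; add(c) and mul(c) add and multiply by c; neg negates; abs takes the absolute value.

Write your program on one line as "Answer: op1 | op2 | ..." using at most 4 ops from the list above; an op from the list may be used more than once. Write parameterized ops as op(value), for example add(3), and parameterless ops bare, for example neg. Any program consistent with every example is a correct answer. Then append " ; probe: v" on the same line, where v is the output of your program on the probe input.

abs | neg | add(-7) ; probe: -21

Check, running the answer program on each example:
  -11 -> 11 -> -11 -> -18
  13 -> 13 -> -13 -> -20
  23 -> 23 -> -23 -> -30
  -18 -> 18 -> -18 -> -25
  probe: -14 -> 14 -> -14 -> -21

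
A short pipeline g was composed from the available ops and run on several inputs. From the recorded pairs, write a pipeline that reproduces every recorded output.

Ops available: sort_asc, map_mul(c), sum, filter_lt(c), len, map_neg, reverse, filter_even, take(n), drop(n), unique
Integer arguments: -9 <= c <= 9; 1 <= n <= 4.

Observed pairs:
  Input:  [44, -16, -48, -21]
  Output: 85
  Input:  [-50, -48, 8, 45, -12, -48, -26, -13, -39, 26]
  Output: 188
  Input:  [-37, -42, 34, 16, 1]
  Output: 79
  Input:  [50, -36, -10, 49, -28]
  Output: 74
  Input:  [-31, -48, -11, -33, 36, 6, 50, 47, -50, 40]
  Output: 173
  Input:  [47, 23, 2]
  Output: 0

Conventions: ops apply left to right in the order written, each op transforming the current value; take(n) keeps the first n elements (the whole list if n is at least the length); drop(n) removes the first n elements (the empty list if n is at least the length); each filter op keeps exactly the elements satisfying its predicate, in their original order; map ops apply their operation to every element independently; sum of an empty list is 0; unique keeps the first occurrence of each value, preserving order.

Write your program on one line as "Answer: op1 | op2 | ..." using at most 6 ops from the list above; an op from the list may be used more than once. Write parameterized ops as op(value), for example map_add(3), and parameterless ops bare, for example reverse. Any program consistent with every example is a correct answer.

filter_lt(0) | sort_asc | map_neg | unique | sum

Check, running the answer program on each example:
  [44, -16, -48, -21] -> [-16, -48, -21] -> [-48, -21, -16] -> [48, 21, 16] -> [48, 21, 16] -> 85
  [-50, -48, 8, 45, -12, -48, -26, -13, -39, 26] -> [-50, -48, -12, -48, -26, -13, -39] -> [-50, -48, -48, -39, -26, -13, -12] -> [50, 48, 48, 39, 26, 13, 12] -> [50, 48, 39, 26, 13, 12] -> 188
  [-37, -42, 34, 16, 1] -> [-37, -42] -> [-42, -37] -> [42, 37] -> [42, 37] -> 79
  [50, -36, -10, 49, -28] -> [-36, -10, -28] -> [-36, -28, -10] -> [36, 28, 10] -> [36, 28, 10] -> 74
  [-31, -48, -11, -33, 36, 6, 50, 47, -50, 40] -> [-31, -48, -11, -33, -50] -> [-50, -48, -33, -31, -11] -> [50, 48, 33, 31, 11] -> [50, 48, 33, 31, 11] -> 173
  [47, 23, 2] -> [] -> [] -> [] -> [] -> 0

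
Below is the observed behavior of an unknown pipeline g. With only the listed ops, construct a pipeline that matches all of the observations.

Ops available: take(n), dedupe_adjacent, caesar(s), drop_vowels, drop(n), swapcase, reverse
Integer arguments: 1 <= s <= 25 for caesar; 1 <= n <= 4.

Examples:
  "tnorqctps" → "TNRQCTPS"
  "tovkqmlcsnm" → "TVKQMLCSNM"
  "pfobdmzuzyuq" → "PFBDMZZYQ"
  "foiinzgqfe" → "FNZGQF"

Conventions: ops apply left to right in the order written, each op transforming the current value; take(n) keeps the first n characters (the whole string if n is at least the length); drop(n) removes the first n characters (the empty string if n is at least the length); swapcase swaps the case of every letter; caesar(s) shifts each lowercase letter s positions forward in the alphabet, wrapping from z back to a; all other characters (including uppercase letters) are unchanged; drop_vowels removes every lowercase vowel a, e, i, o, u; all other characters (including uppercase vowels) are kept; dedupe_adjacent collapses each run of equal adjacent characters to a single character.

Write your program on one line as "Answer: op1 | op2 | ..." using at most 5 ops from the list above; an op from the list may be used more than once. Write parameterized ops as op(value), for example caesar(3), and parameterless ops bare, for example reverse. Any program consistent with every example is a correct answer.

reverse | drop_vowels | swapcase | reverse

Check, running the answer program on each example:
  "tnorqctps" -> "sptcqront" -> "sptcqrnt" -> "SPTCQRNT" -> "TNRQCTPS"
  "tovkqmlcsnm" -> "mnsclmqkvot" -> "mnsclmqkvt" -> "MNSCLMQKVT" -> "TVKQMLCSNM"
  "pfobdmzuzyuq" -> "quyzuzmdbofp" -> "qyzzmdbfp" -> "QYZZMDBFP" -> "PFBDMZZYQ"
  "foiinzgqfe" -> "efqgzniiof" -> "fqgznf" -> "FQGZNF" -> "FNZGQF"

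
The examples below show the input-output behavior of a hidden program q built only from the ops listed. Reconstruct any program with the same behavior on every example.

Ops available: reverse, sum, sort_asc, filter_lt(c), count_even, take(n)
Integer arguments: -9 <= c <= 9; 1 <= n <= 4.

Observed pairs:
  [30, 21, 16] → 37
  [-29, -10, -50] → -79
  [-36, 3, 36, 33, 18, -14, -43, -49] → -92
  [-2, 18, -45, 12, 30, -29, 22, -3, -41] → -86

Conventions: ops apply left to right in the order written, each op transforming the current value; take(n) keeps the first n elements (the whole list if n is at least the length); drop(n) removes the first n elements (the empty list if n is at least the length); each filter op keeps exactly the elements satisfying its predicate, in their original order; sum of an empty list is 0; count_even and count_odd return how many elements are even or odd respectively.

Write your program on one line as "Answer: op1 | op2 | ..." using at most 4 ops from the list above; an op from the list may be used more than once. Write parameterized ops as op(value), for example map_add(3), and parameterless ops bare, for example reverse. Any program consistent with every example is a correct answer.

reverse | sort_asc | take(2) | sum

Check, running the answer program on each example:
  [30, 21, 16] -> [16, 21, 30] -> [16, 21, 30] -> [16, 21] -> 37
  [-29, -10, -50] -> [-50, -10, -29] -> [-50, -29, -10] -> [-50, -29] -> -79
  [-36, 3, 36, 33, 18, -14, -43, -49] -> [-49, -43, -14, 18, 33, 36, 3, -36] -> [-49, -43, -36, -14, 3, 18, 33, 36] -> [-49, -43] -> -92
  [-2, 18, -45, 12, 30, -29, 22, -3, -41] -> [-41, -3, 22, -29, 30, 12, -45, 18, -2] -> [-45, -41, -29, -3, -2, 12, 18, 22, 30] -> [-45, -41] -> -86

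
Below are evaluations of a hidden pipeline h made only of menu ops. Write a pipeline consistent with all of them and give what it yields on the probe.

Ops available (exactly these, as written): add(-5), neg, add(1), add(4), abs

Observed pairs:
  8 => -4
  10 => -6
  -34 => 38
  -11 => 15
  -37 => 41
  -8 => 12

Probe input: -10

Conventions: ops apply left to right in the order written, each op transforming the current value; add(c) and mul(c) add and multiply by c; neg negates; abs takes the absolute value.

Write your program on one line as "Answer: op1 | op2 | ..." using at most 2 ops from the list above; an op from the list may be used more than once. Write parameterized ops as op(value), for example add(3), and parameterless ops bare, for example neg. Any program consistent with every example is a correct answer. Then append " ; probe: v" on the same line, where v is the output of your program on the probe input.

neg | add(4) ; probe: 14

Check, running the answer program on each example:
  8 -> -8 -> -4
  10 -> -10 -> -6
  -34 -> 34 -> 38
  -11 -> 11 -> 15
  -37 -> 37 -> 41
  -8 -> 8 -> 12
  probe: -10 -> 10 -> 14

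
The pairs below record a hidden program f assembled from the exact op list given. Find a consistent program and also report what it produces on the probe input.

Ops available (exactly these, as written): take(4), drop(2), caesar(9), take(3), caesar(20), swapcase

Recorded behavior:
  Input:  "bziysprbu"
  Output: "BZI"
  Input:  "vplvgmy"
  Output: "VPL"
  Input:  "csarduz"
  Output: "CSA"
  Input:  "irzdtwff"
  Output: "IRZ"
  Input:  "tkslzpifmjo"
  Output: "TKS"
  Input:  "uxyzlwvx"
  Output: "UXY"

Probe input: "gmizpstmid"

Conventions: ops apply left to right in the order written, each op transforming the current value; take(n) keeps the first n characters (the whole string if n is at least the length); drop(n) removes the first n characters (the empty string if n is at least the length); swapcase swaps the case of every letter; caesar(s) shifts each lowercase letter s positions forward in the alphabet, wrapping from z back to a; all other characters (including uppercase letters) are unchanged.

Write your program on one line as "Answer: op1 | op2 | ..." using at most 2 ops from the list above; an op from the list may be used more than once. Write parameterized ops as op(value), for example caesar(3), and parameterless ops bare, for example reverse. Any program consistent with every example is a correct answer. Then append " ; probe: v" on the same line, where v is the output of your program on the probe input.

take(3) | swapcase ; probe: "GMI"

Check, running the answer program on each example:
  "bziysprbu" -> "bzi" -> "BZI"
  "vplvgmy" -> "vpl" -> "VPL"
  "csarduz" -> "csa" -> "CSA"
  "irzdtwff" -> "irz" -> "IRZ"
  "tkslzpifmjo" -> "tks" -> "TKS"
  "uxyzlwvx" -> "uxy" -> "UXY"
  probe: "gmizpstmid" -> "gmi" -> "GMI"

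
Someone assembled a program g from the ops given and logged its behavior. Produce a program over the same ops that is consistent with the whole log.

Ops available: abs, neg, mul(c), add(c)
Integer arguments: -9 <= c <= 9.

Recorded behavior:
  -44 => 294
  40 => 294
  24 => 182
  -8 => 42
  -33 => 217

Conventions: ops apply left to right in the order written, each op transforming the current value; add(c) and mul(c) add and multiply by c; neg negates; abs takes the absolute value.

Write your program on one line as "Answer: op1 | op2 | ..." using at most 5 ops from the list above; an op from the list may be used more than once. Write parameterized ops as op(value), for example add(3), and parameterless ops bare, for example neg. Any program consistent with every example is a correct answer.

add(2) | mul(7) | neg | abs

Check, running the answer program on each example:
  -44 -> -42 -> -294 -> 294 -> 294
  40 -> 42 -> 294 -> -294 -> 294
  24 -> 26 -> 182 -> -182 -> 182
  -8 -> -6 -> -42 -> 42 -> 42
  -33 -> -31 -> -217 -> 217 -> 217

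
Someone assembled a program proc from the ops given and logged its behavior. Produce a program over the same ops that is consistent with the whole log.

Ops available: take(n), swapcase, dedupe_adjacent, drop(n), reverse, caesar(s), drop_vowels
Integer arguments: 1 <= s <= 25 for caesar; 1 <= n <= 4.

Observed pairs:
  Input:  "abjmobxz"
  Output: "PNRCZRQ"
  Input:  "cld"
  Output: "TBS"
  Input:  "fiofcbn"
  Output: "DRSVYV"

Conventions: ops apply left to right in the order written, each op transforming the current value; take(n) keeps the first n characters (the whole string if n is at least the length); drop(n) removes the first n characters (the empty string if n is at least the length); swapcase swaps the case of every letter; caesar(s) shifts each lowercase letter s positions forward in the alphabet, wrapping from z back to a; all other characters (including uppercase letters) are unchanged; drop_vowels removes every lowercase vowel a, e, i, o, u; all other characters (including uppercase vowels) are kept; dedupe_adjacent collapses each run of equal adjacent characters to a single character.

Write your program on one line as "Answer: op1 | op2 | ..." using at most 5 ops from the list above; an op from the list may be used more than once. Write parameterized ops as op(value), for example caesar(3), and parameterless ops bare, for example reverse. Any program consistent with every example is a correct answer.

reverse | caesar(16) | drop_vowels | swapcase

Check, running the answer program on each example:
  "abjmobxz" -> "zxbomjba" -> "pnreczrq" -> "pnrczrq" -> "PNRCZRQ"
  "cld" -> "dlc" -> "tbs" -> "tbs" -> "TBS"
  "fiofcbn" -> "nbcfoif" -> "drsveyv" -> "drsvyv" -> "DRSVYV"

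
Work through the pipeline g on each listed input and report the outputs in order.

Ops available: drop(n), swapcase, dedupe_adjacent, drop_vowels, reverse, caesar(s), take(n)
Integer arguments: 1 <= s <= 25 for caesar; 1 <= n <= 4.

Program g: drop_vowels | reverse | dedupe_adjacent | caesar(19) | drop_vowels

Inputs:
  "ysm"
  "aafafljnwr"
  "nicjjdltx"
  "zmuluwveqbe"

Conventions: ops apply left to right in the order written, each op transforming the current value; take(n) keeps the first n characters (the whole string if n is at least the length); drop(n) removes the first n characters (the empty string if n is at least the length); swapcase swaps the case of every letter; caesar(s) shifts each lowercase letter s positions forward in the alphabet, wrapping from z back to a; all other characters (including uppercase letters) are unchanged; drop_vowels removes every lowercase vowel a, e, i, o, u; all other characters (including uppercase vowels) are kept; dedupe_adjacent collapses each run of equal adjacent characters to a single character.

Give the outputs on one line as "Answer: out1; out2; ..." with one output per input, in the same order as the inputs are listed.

Execution, op by op:
  "ysm" -> "ysm" -> "msy" -> "msy" -> "flr" -> "flr"
  "aafafljnwr" -> "ffljnwr" -> "rwnjlff" -> "rwnjlf" -> "kpgcey" -> "kpgcy"
  "nicjjdltx" -> "ncjjdltx" -> "xtldjjcn" -> "xtldjcn" -> "qmewcvg" -> "qmwcvg"
  "zmuluwveqbe" -> "zmlwvqb" -> "bqvwlmz" -> "bqvwlmz" -> "ujopefs" -> "jpfs"

"flr"; "kpgcy"; "qmwcvg"; "jpfs"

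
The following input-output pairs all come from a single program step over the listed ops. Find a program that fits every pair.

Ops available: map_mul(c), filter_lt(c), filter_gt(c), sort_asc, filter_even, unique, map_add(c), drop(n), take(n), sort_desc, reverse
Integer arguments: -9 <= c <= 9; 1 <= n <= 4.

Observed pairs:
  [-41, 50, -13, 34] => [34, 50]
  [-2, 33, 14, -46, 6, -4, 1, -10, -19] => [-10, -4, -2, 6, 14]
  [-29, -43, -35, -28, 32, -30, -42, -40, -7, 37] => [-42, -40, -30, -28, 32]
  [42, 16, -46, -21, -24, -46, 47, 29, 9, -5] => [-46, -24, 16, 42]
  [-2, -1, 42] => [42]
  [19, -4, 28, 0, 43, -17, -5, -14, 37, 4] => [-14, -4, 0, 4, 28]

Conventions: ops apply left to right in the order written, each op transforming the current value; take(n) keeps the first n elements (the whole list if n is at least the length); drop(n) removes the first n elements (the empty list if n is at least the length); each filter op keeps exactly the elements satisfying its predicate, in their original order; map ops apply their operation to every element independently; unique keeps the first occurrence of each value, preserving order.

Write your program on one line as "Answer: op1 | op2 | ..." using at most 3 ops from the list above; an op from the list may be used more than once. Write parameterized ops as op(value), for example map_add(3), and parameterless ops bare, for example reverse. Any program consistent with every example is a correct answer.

sort_asc | drop(1) | filter_even

Check, running the answer program on each example:
  [-41, 50, -13, 34] -> [-41, -13, 34, 50] -> [-13, 34, 50] -> [34, 50]
  [-2, 33, 14, -46, 6, -4, 1, -10, -19] -> [-46, -19, -10, -4, -2, 1, 6, 14, 33] -> [-19, -10, -4, -2, 1, 6, 14, 33] -> [-10, -4, -2, 6, 14]
  [-29, -43, -35, -28, 32, -30, -42, -40, -7, 37] -> [-43, -42, -40, -35, -30, -29, -28, -7, 32, 37] -> [-42, -40, -35, -30, -29, -28, -7, 32, 37] -> [-42, -40, -30, -28, 32]
  [42, 16, -46, -21, -24, -46, 47, 29, 9, -5] -> [-46, -46, -24, -21, -5, 9, 16, 29, 42, 47] -> [-46, -24, -21, -5, 9, 16, 29, 42, 47] -> [-46, -24, 16, 42]
  [-2, -1, 42] -> [-2, -1, 42] -> [-1, 42] -> [42]
  [19, -4, 28, 0, 43, -17, -5, -14, 37, 4] -> [-17, -14, -5, -4, 0, 4, 19, 28, 37, 43] -> [-14, -5, -4, 0, 4, 19, 28, 37, 43] -> [-14, -4, 0, 4, 28]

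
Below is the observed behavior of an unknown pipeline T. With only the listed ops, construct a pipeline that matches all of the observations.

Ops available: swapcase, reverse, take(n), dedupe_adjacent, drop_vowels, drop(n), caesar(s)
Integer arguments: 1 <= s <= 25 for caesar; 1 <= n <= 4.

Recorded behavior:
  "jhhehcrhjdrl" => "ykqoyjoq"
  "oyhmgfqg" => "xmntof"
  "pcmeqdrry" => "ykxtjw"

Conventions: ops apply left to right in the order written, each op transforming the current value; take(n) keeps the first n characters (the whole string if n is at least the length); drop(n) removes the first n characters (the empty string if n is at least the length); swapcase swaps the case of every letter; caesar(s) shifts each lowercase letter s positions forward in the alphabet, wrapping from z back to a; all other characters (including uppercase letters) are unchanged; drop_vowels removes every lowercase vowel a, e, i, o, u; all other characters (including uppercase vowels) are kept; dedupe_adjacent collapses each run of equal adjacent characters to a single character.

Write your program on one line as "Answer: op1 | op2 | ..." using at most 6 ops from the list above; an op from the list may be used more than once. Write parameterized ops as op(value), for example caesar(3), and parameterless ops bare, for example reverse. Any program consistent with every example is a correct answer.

reverse | drop_vowels | caesar(2) | dedupe_adjacent | caesar(5) | drop(1)

Check, running the answer program on each example:
  "jhhehcrhjdrl" -> "lrdjhrchehhj" -> "lrdjhrchhhj" -> "ntfljtejjjl" -> "ntfljtejl" -> "sykqoyjoq" -> "ykqoyjoq"
  "oyhmgfqg" -> "gqfgmhyo" -> "gqfgmhy" -> "ishioja" -> "ishioja" -> "nxmntof" -> "xmntof"
  "pcmeqdrry" -> "yrrdqemcp" -> "yrrdqmcp" -> "attfsoer" -> "atfsoer" -> "fykxtjw" -> "ykxtjw"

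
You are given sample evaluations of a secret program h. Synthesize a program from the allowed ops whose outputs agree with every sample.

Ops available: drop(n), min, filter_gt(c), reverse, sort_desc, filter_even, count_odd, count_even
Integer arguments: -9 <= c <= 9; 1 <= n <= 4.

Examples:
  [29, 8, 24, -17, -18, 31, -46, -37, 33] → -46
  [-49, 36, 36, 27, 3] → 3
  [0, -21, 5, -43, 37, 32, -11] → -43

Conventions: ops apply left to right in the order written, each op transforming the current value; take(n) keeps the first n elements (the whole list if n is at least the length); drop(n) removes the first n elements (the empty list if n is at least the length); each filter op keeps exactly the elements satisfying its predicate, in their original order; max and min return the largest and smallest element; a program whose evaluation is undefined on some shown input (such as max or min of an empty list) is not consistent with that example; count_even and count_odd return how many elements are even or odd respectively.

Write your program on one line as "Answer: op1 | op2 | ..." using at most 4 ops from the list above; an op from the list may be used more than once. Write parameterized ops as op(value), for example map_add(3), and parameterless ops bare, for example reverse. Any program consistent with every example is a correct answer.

drop(1) | reverse | min

Check, running the answer program on each example:
  [29, 8, 24, -17, -18, 31, -46, -37, 33] -> [8, 24, -17, -18, 31, -46, -37, 33] -> [33, -37, -46, 31, -18, -17, 24, 8] -> -46
  [-49, 36, 36, 27, 3] -> [36, 36, 27, 3] -> [3, 27, 36, 36] -> 3
  [0, -21, 5, -43, 37, 32, -11] -> [-21, 5, -43, 37, 32, -11] -> [-11, 32, 37, -43, 5, -21] -> -43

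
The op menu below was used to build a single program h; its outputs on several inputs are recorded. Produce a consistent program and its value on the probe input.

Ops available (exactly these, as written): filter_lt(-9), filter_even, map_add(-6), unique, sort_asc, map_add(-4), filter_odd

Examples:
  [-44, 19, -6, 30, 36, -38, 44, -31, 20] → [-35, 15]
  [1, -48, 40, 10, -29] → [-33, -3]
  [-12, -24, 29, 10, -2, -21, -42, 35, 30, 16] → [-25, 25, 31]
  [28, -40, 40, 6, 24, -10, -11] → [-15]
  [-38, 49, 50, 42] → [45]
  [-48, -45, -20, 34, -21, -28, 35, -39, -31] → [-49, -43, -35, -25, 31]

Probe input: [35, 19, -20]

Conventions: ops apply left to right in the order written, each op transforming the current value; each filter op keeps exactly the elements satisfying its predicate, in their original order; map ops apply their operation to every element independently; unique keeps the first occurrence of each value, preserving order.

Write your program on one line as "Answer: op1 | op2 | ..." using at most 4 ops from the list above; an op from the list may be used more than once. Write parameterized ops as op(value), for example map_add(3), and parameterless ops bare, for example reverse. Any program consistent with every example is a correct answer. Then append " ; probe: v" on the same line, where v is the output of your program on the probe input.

sort_asc | map_add(-4) | filter_odd ; probe: [15, 31]

Check, running the answer program on each example:
  [-44, 19, -6, 30, 36, -38, 44, -31, 20] -> [-44, -38, -31, -6, 19, 20, 30, 36, 44] -> [-48, -42, -35, -10, 15, 16, 26, 32, 40] -> [-35, 15]
  [1, -48, 40, 10, -29] -> [-48, -29, 1, 10, 40] -> [-52, -33, -3, 6, 36] -> [-33, -3]
  [-12, -24, 29, 10, -2, -21, -42, 35, 30, 16] -> [-42, -24, -21, -12, -2, 10, 16, 29, 30, 35] -> [-46, -28, -25, -16, -6, 6, 12, 25, 26, 31] -> [-25, 25, 31]
  [28, -40, 40, 6, 24, -10, -11] -> [-40, -11, -10, 6, 24, 28, 40] -> [-44, -15, -14, 2, 20, 24, 36] -> [-15]
  [-38, 49, 50, 42] -> [-38, 42, 49, 50] -> [-42, 38, 45, 46] -> [45]
  [-48, -45, -20, 34, -21, -28, 35, -39, -31] -> [-48, -45, -39, -31, -28, -21, -20, 34, 35] -> [-52, -49, -43, -35, -32, -25, -24, 30, 31] -> [-49, -43, -35, -25, 31]
  probe: [35, 19, -20] -> [-20, 19, 35] -> [-24, 15, 31] -> [15, 31]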